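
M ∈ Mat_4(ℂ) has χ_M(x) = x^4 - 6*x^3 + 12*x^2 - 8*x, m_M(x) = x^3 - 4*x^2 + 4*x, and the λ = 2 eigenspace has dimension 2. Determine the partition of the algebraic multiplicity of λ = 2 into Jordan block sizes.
Block sizes for λ = 2: [2, 1]

Step 1 — from the characteristic polynomial, algebraic multiplicity of λ = 2 is 3. From dim ker(M − (2)·I) = 2, there are exactly 2 Jordan blocks for λ = 2.
Step 2 — from the minimal polynomial, the factor (x − 2)^2 tells us the largest block for λ = 2 has size 2.
Step 3 — with total size 3, 2 blocks, and largest block 2, the block sizes (in nonincreasing order) are [2, 1].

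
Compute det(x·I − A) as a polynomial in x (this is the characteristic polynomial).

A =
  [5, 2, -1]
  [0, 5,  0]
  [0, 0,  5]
x^3 - 15*x^2 + 75*x - 125

Expanding det(x·I − A) (e.g. by cofactor expansion or by noting that A is similar to its Jordan form J, which has the same characteristic polynomial as A) gives
  χ_A(x) = x^3 - 15*x^2 + 75*x - 125
which factors as (x - 5)^3. The eigenvalues (with algebraic multiplicities) are λ = 5 with multiplicity 3.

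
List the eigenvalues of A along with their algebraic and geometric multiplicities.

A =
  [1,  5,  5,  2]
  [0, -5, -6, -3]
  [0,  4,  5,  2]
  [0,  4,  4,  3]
λ = 1: alg = 4, geom = 2

Step 1 — factor the characteristic polynomial to read off the algebraic multiplicities:
  χ_A(x) = (x - 1)^4

Step 2 — compute geometric multiplicities via the rank-nullity identity g(λ) = n − rank(A − λI):
  rank(A − (1)·I) = 2, so dim ker(A − (1)·I) = n − 2 = 2

Summary:
  λ = 1: algebraic multiplicity = 4, geometric multiplicity = 2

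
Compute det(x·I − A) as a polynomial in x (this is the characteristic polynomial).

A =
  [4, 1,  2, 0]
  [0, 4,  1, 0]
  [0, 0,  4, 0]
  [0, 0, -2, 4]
x^4 - 16*x^3 + 96*x^2 - 256*x + 256

Expanding det(x·I − A) (e.g. by cofactor expansion or by noting that A is similar to its Jordan form J, which has the same characteristic polynomial as A) gives
  χ_A(x) = x^4 - 16*x^3 + 96*x^2 - 256*x + 256
which factors as (x - 4)^4. The eigenvalues (with algebraic multiplicities) are λ = 4 with multiplicity 4.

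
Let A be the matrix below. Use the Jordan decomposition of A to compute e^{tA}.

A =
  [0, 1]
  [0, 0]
e^{tA} =
  [1, t]
  [0, 1]

Strategy: write A = P · J · P⁻¹ where J is a Jordan canonical form, so e^{tA} = P · e^{tJ} · P⁻¹, and e^{tJ} can be computed block-by-block.

A has Jordan form
J =
  [0, 1]
  [0, 0]
(up to reordering of blocks).

Per-block formulas:
  For a 2×2 Jordan block J_2(0): exp(t · J_2(0)) = e^(0t)·(I + t·N), where N is the 2×2 nilpotent shift.

After assembling e^{tJ} and conjugating by P, we get:

e^{tA} =
  [1, t]
  [0, 1]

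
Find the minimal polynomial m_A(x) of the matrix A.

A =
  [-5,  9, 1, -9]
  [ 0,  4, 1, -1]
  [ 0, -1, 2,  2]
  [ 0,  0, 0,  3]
x^4 - 4*x^3 - 18*x^2 + 108*x - 135

The characteristic polynomial is χ_A(x) = (x - 3)^3*(x + 5), so the eigenvalues are known. The minimal polynomial is
  m_A(x) = Π_λ (x − λ)^{k_λ}
where k_λ is the size of the *largest* Jordan block for λ (equivalently, the smallest k with (A − λI)^k v = 0 for every generalised eigenvector v of λ).

  λ = -5: largest Jordan block has size 1, contributing (x + 5)
  λ = 3: largest Jordan block has size 3, contributing (x − 3)^3

So m_A(x) = (x - 3)^3*(x + 5) = x^4 - 4*x^3 - 18*x^2 + 108*x - 135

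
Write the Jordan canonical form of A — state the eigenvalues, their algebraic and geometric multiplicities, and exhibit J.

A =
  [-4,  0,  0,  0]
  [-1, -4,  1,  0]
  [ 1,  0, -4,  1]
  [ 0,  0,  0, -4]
J_3(-4) ⊕ J_1(-4)

The characteristic polynomial is
  det(x·I − A) = x^4 + 16*x^3 + 96*x^2 + 256*x + 256 = (x + 4)^4

Eigenvalues and multiplicities (the geometric multiplicity of λ is n − rank(A − λI), which equals the number of Jordan blocks for λ):
  λ = -4: algebraic multiplicity = 4, geometric multiplicity = 2

Determining the block sizes for each eigenvalue:
  λ = -4: with am = 4 and gm = 2, the partition is not yet determined (e.g. several partitions of 4 into 2 parts exist). Let N = A − (-4)·I. Computing rank(N^1) = 2, rank(N^2) = 1, rank(N^3) = 0; the number of blocks of size ≥ j is rank(N^{j−1}) − rank(N^j), giving [2, 1, 1]. So we have 1 block(s) of size 3, 1 block(s) of size 1 → block sizes [3, 1]

Assembling the blocks gives a Jordan form
J =
  [-4,  1,  0,  0]
  [ 0, -4,  1,  0]
  [ 0,  0, -4,  0]
  [ 0,  0,  0, -4]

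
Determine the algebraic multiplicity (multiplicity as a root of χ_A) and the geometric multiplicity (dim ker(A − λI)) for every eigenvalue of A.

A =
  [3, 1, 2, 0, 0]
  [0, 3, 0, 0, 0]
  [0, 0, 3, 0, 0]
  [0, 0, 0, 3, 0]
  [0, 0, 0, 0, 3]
λ = 3: alg = 5, geom = 4

Step 1 — factor the characteristic polynomial to read off the algebraic multiplicities:
  χ_A(x) = (x - 3)^5

Step 2 — compute geometric multiplicities via the rank-nullity identity g(λ) = n − rank(A − λI):
  rank(A − (3)·I) = 1, so dim ker(A − (3)·I) = n − 1 = 4

Summary:
  λ = 3: algebraic multiplicity = 5, geometric multiplicity = 4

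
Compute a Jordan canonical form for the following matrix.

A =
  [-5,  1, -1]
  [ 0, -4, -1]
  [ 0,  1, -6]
J_2(-5) ⊕ J_1(-5)

The characteristic polynomial is
  det(x·I − A) = x^3 + 15*x^2 + 75*x + 125 = (x + 5)^3

Eigenvalues and multiplicities (the geometric multiplicity of λ is n − rank(A − λI), which equals the number of Jordan blocks for λ):
  λ = -5: algebraic multiplicity = 3, geometric multiplicity = 2

Determining the block sizes for each eigenvalue:
  λ = -5: 2 blocks summing to 3 forces exactly one block of size 2 and the rest size 1 → block sizes [2, 1]

Assembling the blocks gives a Jordan form
J =
  [-5,  1,  0]
  [ 0, -5,  0]
  [ 0,  0, -5]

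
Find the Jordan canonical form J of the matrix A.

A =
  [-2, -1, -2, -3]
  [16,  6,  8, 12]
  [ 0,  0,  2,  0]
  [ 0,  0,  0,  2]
J_2(2) ⊕ J_1(2) ⊕ J_1(2)

The characteristic polynomial is
  det(x·I − A) = x^4 - 8*x^3 + 24*x^2 - 32*x + 16 = (x - 2)^4

Eigenvalues and multiplicities (the geometric multiplicity of λ is n − rank(A − λI), which equals the number of Jordan blocks for λ):
  λ = 2: algebraic multiplicity = 4, geometric multiplicity = 3

Determining the block sizes for each eigenvalue:
  λ = 2: 3 blocks summing to 4 forces exactly one block of size 2 and the rest size 1 → block sizes [2, 1, 1]

Assembling the blocks gives a Jordan form
J =
  [2, 1, 0, 0]
  [0, 2, 0, 0]
  [0, 0, 2, 0]
  [0, 0, 0, 2]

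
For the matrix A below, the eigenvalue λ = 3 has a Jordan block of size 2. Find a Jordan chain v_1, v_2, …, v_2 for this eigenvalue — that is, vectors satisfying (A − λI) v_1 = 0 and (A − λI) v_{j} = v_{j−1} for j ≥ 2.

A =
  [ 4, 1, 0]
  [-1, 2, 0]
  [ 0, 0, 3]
A Jordan chain for λ = 3 of length 2:
v_1 = (1, -1, 0)ᵀ
v_2 = (1, 0, 0)ᵀ

Let N = A − (3)·I. We want v_2 with N^2 v_2 = 0 but N^1 v_2 ≠ 0; then v_{j-1} := N · v_j for j = 2, …, 2.

Pick v_2 = (1, 0, 0)ᵀ.
Then v_1 = N · v_2 = (1, -1, 0)ᵀ.

Sanity check: (A − (3)·I) v_1 = (0, 0, 0)ᵀ = 0. ✓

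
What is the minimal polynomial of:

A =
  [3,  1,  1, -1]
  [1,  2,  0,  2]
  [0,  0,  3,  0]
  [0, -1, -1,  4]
x^3 - 9*x^2 + 27*x - 27

The characteristic polynomial is χ_A(x) = (x - 3)^4, so the eigenvalues are known. The minimal polynomial is
  m_A(x) = Π_λ (x − λ)^{k_λ}
where k_λ is the size of the *largest* Jordan block for λ (equivalently, the smallest k with (A − λI)^k v = 0 for every generalised eigenvector v of λ).

  λ = 3: largest Jordan block has size 3, contributing (x − 3)^3

So m_A(x) = (x - 3)^3 = x^3 - 9*x^2 + 27*x - 27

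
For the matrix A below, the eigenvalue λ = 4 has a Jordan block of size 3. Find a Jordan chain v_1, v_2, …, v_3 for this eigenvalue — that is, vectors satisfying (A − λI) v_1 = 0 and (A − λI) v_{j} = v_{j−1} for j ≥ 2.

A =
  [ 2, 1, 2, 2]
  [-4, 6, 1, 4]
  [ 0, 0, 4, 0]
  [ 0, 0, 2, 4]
A Jordan chain for λ = 4 of length 3:
v_1 = (1, 2, 0, 0)ᵀ
v_2 = (2, 1, 0, 2)ᵀ
v_3 = (0, 0, 1, 0)ᵀ

Let N = A − (4)·I. We want v_3 with N^3 v_3 = 0 but N^2 v_3 ≠ 0; then v_{j-1} := N · v_j for j = 3, …, 2.

Pick v_3 = (0, 0, 1, 0)ᵀ.
Then v_2 = N · v_3 = (2, 1, 0, 2)ᵀ.
Then v_1 = N · v_2 = (1, 2, 0, 0)ᵀ.

Sanity check: (A − (4)·I) v_1 = (0, 0, 0, 0)ᵀ = 0. ✓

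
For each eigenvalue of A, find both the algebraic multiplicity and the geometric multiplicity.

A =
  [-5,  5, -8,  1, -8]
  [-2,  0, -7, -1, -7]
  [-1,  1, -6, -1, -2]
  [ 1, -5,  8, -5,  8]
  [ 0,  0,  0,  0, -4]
λ = -4: alg = 5, geom = 3

Step 1 — factor the characteristic polynomial to read off the algebraic multiplicities:
  χ_A(x) = (x + 4)^5

Step 2 — compute geometric multiplicities via the rank-nullity identity g(λ) = n − rank(A − λI):
  rank(A − (-4)·I) = 2, so dim ker(A − (-4)·I) = n − 2 = 3

Summary:
  λ = -4: algebraic multiplicity = 5, geometric multiplicity = 3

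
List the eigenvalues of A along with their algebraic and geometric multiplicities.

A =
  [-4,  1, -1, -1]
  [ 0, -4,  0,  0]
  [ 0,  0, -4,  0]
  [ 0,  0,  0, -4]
λ = -4: alg = 4, geom = 3

Step 1 — factor the characteristic polynomial to read off the algebraic multiplicities:
  χ_A(x) = (x + 4)^4

Step 2 — compute geometric multiplicities via the rank-nullity identity g(λ) = n − rank(A − λI):
  rank(A − (-4)·I) = 1, so dim ker(A − (-4)·I) = n − 1 = 3

Summary:
  λ = -4: algebraic multiplicity = 4, geometric multiplicity = 3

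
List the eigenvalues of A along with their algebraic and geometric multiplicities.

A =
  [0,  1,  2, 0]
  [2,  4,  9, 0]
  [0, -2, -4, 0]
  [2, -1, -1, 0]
λ = 0: alg = 4, geom = 2

Step 1 — factor the characteristic polynomial to read off the algebraic multiplicities:
  χ_A(x) = x^4

Step 2 — compute geometric multiplicities via the rank-nullity identity g(λ) = n − rank(A − λI):
  rank(A − (0)·I) = 2, so dim ker(A − (0)·I) = n − 2 = 2

Summary:
  λ = 0: algebraic multiplicity = 4, geometric multiplicity = 2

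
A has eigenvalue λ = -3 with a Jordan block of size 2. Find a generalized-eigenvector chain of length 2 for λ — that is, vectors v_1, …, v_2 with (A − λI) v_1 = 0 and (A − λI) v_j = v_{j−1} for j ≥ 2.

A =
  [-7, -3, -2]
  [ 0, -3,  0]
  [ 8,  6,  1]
A Jordan chain for λ = -3 of length 2:
v_1 = (-4, 0, 8)ᵀ
v_2 = (1, 0, 0)ᵀ

Let N = A − (-3)·I. We want v_2 with N^2 v_2 = 0 but N^1 v_2 ≠ 0; then v_{j-1} := N · v_j for j = 2, …, 2.

Pick v_2 = (1, 0, 0)ᵀ.
Then v_1 = N · v_2 = (-4, 0, 8)ᵀ.

Sanity check: (A − (-3)·I) v_1 = (0, 0, 0)ᵀ = 0. ✓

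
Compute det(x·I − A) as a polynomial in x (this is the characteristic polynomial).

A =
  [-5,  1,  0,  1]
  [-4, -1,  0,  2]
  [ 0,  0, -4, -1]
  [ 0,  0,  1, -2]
x^4 + 12*x^3 + 54*x^2 + 108*x + 81

Expanding det(x·I − A) (e.g. by cofactor expansion or by noting that A is similar to its Jordan form J, which has the same characteristic polynomial as A) gives
  χ_A(x) = x^4 + 12*x^3 + 54*x^2 + 108*x + 81
which factors as (x + 3)^4. The eigenvalues (with algebraic multiplicities) are λ = -3 with multiplicity 4.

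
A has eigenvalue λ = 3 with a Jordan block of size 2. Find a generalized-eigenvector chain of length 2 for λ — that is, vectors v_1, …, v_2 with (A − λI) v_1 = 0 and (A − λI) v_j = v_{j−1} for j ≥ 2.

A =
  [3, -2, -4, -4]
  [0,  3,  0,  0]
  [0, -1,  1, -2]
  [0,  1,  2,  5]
A Jordan chain for λ = 3 of length 2:
v_1 = (-2, 0, -1, 1)ᵀ
v_2 = (0, 1, 0, 0)ᵀ

Let N = A − (3)·I. We want v_2 with N^2 v_2 = 0 but N^1 v_2 ≠ 0; then v_{j-1} := N · v_j for j = 2, …, 2.

Pick v_2 = (0, 1, 0, 0)ᵀ.
Then v_1 = N · v_2 = (-2, 0, -1, 1)ᵀ.

Sanity check: (A − (3)·I) v_1 = (0, 0, 0, 0)ᵀ = 0. ✓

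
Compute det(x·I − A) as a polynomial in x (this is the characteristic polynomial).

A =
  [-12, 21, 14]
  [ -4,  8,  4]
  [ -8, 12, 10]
x^3 - 6*x^2 + 12*x - 8

Expanding det(x·I − A) (e.g. by cofactor expansion or by noting that A is similar to its Jordan form J, which has the same characteristic polynomial as A) gives
  χ_A(x) = x^3 - 6*x^2 + 12*x - 8
which factors as (x - 2)^3. The eigenvalues (with algebraic multiplicities) are λ = 2 with multiplicity 3.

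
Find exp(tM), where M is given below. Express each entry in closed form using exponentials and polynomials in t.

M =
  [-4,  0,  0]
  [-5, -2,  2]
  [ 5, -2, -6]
e^{tM} =
  [exp(-4*t), 0, 0]
  [-5*t*exp(-4*t), 2*t*exp(-4*t) + exp(-4*t), 2*t*exp(-4*t)]
  [5*t*exp(-4*t), -2*t*exp(-4*t), -2*t*exp(-4*t) + exp(-4*t)]

Strategy: write M = P · J · P⁻¹ where J is a Jordan canonical form, so e^{tM} = P · e^{tJ} · P⁻¹, and e^{tJ} can be computed block-by-block.

M has Jordan form
J =
  [-4,  1,  0]
  [ 0, -4,  0]
  [ 0,  0, -4]
(up to reordering of blocks).

Per-block formulas:
  For a 2×2 Jordan block J_2(-4): exp(t · J_2(-4)) = e^(-4t)·(I + t·N), where N is the 2×2 nilpotent shift.
  For a 1×1 block at λ = -4: exp(t · [-4]) = [e^(-4t)].

After assembling e^{tJ} and conjugating by P, we get:

e^{tM} =
  [exp(-4*t), 0, 0]
  [-5*t*exp(-4*t), 2*t*exp(-4*t) + exp(-4*t), 2*t*exp(-4*t)]
  [5*t*exp(-4*t), -2*t*exp(-4*t), -2*t*exp(-4*t) + exp(-4*t)]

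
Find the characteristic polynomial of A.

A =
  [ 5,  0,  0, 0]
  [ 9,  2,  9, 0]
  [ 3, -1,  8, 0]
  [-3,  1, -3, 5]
x^4 - 20*x^3 + 150*x^2 - 500*x + 625

Expanding det(x·I − A) (e.g. by cofactor expansion or by noting that A is similar to its Jordan form J, which has the same characteristic polynomial as A) gives
  χ_A(x) = x^4 - 20*x^3 + 150*x^2 - 500*x + 625
which factors as (x - 5)^4. The eigenvalues (with algebraic multiplicities) are λ = 5 with multiplicity 4.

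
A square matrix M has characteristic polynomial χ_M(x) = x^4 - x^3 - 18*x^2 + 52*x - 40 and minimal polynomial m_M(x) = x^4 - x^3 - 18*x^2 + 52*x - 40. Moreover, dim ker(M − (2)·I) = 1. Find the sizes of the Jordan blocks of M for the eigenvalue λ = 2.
Block sizes for λ = 2: [3]

Step 1 — from the characteristic polynomial, algebraic multiplicity of λ = 2 is 3. From dim ker(M − (2)·I) = 1, there are exactly 1 Jordan blocks for λ = 2.
Step 2 — from the minimal polynomial, the factor (x − 2)^3 tells us the largest block for λ = 2 has size 3.
Step 3 — with total size 3, 1 blocks, and largest block 3, the block sizes (in nonincreasing order) are [3].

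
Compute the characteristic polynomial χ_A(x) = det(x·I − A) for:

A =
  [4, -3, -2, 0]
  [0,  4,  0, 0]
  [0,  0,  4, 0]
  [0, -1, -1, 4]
x^4 - 16*x^3 + 96*x^2 - 256*x + 256

Expanding det(x·I − A) (e.g. by cofactor expansion or by noting that A is similar to its Jordan form J, which has the same characteristic polynomial as A) gives
  χ_A(x) = x^4 - 16*x^3 + 96*x^2 - 256*x + 256
which factors as (x - 4)^4. The eigenvalues (with algebraic multiplicities) are λ = 4 with multiplicity 4.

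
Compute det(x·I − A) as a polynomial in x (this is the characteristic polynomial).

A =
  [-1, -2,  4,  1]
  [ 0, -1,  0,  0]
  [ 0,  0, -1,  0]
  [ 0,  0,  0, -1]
x^4 + 4*x^3 + 6*x^2 + 4*x + 1

Expanding det(x·I − A) (e.g. by cofactor expansion or by noting that A is similar to its Jordan form J, which has the same characteristic polynomial as A) gives
  χ_A(x) = x^4 + 4*x^3 + 6*x^2 + 4*x + 1
which factors as (x + 1)^4. The eigenvalues (with algebraic multiplicities) are λ = -1 with multiplicity 4.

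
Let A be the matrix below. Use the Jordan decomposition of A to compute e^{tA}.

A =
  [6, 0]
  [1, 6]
e^{tA} =
  [exp(6*t), 0]
  [t*exp(6*t), exp(6*t)]

Strategy: write A = P · J · P⁻¹ where J is a Jordan canonical form, so e^{tA} = P · e^{tJ} · P⁻¹, and e^{tJ} can be computed block-by-block.

A has Jordan form
J =
  [6, 1]
  [0, 6]
(up to reordering of blocks).

Per-block formulas:
  For a 2×2 Jordan block J_2(6): exp(t · J_2(6)) = e^(6t)·(I + t·N), where N is the 2×2 nilpotent shift.

After assembling e^{tJ} and conjugating by P, we get:

e^{tA} =
  [exp(6*t), 0]
  [t*exp(6*t), exp(6*t)]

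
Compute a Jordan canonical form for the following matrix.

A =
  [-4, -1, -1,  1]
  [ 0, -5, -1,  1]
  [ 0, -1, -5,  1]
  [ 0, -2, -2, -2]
J_2(-4) ⊕ J_1(-4) ⊕ J_1(-4)

The characteristic polynomial is
  det(x·I − A) = x^4 + 16*x^3 + 96*x^2 + 256*x + 256 = (x + 4)^4

Eigenvalues and multiplicities (the geometric multiplicity of λ is n − rank(A − λI), which equals the number of Jordan blocks for λ):
  λ = -4: algebraic multiplicity = 4, geometric multiplicity = 3

Determining the block sizes for each eigenvalue:
  λ = -4: 3 blocks summing to 4 forces exactly one block of size 2 and the rest size 1 → block sizes [2, 1, 1]

Assembling the blocks gives a Jordan form
J =
  [-4,  1,  0,  0]
  [ 0, -4,  0,  0]
  [ 0,  0, -4,  0]
  [ 0,  0,  0, -4]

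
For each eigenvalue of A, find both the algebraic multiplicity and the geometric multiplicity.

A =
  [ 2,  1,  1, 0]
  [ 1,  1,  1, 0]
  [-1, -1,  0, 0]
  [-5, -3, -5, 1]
λ = 1: alg = 4, geom = 2

Step 1 — factor the characteristic polynomial to read off the algebraic multiplicities:
  χ_A(x) = (x - 1)^4

Step 2 — compute geometric multiplicities via the rank-nullity identity g(λ) = n − rank(A − λI):
  rank(A − (1)·I) = 2, so dim ker(A − (1)·I) = n − 2 = 2

Summary:
  λ = 1: algebraic multiplicity = 4, geometric multiplicity = 2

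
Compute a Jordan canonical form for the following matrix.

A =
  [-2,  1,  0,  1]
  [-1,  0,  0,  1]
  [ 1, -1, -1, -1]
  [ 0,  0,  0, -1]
J_2(-1) ⊕ J_1(-1) ⊕ J_1(-1)

The characteristic polynomial is
  det(x·I − A) = x^4 + 4*x^3 + 6*x^2 + 4*x + 1 = (x + 1)^4

Eigenvalues and multiplicities (the geometric multiplicity of λ is n − rank(A − λI), which equals the number of Jordan blocks for λ):
  λ = -1: algebraic multiplicity = 4, geometric multiplicity = 3

Determining the block sizes for each eigenvalue:
  λ = -1: 3 blocks summing to 4 forces exactly one block of size 2 and the rest size 1 → block sizes [2, 1, 1]

Assembling the blocks gives a Jordan form
J =
  [-1,  1,  0,  0]
  [ 0, -1,  0,  0]
  [ 0,  0, -1,  0]
  [ 0,  0,  0, -1]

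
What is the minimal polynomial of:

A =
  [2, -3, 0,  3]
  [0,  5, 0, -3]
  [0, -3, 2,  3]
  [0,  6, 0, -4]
x^2 - x - 2

The characteristic polynomial is χ_A(x) = (x - 2)^3*(x + 1), so the eigenvalues are known. The minimal polynomial is
  m_A(x) = Π_λ (x − λ)^{k_λ}
where k_λ is the size of the *largest* Jordan block for λ (equivalently, the smallest k with (A − λI)^k v = 0 for every generalised eigenvector v of λ).

  λ = -1: largest Jordan block has size 1, contributing (x + 1)
  λ = 2: largest Jordan block has size 1, contributing (x − 2)

So m_A(x) = (x - 2)*(x + 1) = x^2 - x - 2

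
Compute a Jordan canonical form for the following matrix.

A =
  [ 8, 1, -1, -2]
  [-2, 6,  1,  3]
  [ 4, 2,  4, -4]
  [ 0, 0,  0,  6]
J_3(6) ⊕ J_1(6)

The characteristic polynomial is
  det(x·I − A) = x^4 - 24*x^3 + 216*x^2 - 864*x + 1296 = (x - 6)^4

Eigenvalues and multiplicities (the geometric multiplicity of λ is n − rank(A − λI), which equals the number of Jordan blocks for λ):
  λ = 6: algebraic multiplicity = 4, geometric multiplicity = 2

Determining the block sizes for each eigenvalue:
  λ = 6: with am = 4 and gm = 2, the partition is not yet determined (e.g. several partitions of 4 into 2 parts exist). Let N = A − (6)·I. Computing rank(N^1) = 2, rank(N^2) = 1, rank(N^3) = 0; the number of blocks of size ≥ j is rank(N^{j−1}) − rank(N^j), giving [2, 1, 1]. So we have 1 block(s) of size 3, 1 block(s) of size 1 → block sizes [3, 1]

Assembling the blocks gives a Jordan form
J =
  [6, 1, 0, 0]
  [0, 6, 1, 0]
  [0, 0, 6, 0]
  [0, 0, 0, 6]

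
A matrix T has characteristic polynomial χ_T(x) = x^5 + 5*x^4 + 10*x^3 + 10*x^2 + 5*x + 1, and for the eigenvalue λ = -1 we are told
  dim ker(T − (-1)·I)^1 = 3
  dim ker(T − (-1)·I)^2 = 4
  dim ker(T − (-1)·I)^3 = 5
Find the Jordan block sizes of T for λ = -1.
Block sizes for λ = -1: [3, 1, 1]

From the dimensions of kernels of powers, the number of Jordan blocks of size at least j is d_j − d_{j−1} where d_j = dim ker(N^j) (with d_0 = 0). Computing the differences gives [3, 1, 1].
The number of blocks of size exactly k is (#blocks of size ≥ k) − (#blocks of size ≥ k + 1), so the partition is: 2 block(s) of size 1, 1 block(s) of size 3.
In nonincreasing order the block sizes are [3, 1, 1].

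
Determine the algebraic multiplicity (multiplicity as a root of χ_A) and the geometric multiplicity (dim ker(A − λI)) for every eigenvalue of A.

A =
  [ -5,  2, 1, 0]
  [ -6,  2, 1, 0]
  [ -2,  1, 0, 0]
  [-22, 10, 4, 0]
λ = -1: alg = 3, geom = 1; λ = 0: alg = 1, geom = 1

Step 1 — factor the characteristic polynomial to read off the algebraic multiplicities:
  χ_A(x) = x*(x + 1)^3

Step 2 — compute geometric multiplicities via the rank-nullity identity g(λ) = n − rank(A − λI):
  rank(A − (-1)·I) = 3, so dim ker(A − (-1)·I) = n − 3 = 1
  rank(A − (0)·I) = 3, so dim ker(A − (0)·I) = n − 3 = 1

Summary:
  λ = -1: algebraic multiplicity = 3, geometric multiplicity = 1
  λ = 0: algebraic multiplicity = 1, geometric multiplicity = 1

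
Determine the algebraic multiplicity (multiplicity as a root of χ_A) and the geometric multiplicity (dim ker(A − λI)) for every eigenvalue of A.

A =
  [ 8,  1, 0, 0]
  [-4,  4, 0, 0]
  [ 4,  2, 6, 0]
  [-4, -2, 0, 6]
λ = 6: alg = 4, geom = 3

Step 1 — factor the characteristic polynomial to read off the algebraic multiplicities:
  χ_A(x) = (x - 6)^4

Step 2 — compute geometric multiplicities via the rank-nullity identity g(λ) = n − rank(A − λI):
  rank(A − (6)·I) = 1, so dim ker(A − (6)·I) = n − 1 = 3

Summary:
  λ = 6: algebraic multiplicity = 4, geometric multiplicity = 3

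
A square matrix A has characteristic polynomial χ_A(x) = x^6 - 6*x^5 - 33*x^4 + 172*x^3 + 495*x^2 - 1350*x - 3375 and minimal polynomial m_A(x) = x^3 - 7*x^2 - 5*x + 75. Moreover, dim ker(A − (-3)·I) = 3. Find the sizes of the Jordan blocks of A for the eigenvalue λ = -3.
Block sizes for λ = -3: [1, 1, 1]

Step 1 — from the characteristic polynomial, algebraic multiplicity of λ = -3 is 3. From dim ker(A − (-3)·I) = 3, there are exactly 3 Jordan blocks for λ = -3.
Step 2 — from the minimal polynomial, the factor (x + 3) tells us the largest block for λ = -3 has size 1.
Step 3 — with total size 3, 3 blocks, and largest block 1, the block sizes (in nonincreasing order) are [1, 1, 1].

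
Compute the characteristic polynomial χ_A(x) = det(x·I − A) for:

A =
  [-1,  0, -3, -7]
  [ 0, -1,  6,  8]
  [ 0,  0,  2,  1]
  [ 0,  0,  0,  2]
x^4 - 2*x^3 - 3*x^2 + 4*x + 4

Expanding det(x·I − A) (e.g. by cofactor expansion or by noting that A is similar to its Jordan form J, which has the same characteristic polynomial as A) gives
  χ_A(x) = x^4 - 2*x^3 - 3*x^2 + 4*x + 4
which factors as (x - 2)^2*(x + 1)^2. The eigenvalues (with algebraic multiplicities) are λ = -1 with multiplicity 2, λ = 2 with multiplicity 2.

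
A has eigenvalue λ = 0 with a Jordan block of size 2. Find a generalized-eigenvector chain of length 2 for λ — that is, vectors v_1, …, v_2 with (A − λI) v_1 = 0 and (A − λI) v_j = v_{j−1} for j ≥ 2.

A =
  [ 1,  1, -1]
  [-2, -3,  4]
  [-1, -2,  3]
A Jordan chain for λ = 0 of length 2:
v_1 = (1, -2, -1)ᵀ
v_2 = (1, 0, 0)ᵀ

Let N = A − (0)·I. We want v_2 with N^2 v_2 = 0 but N^1 v_2 ≠ 0; then v_{j-1} := N · v_j for j = 2, …, 2.

Pick v_2 = (1, 0, 0)ᵀ.
Then v_1 = N · v_2 = (1, -2, -1)ᵀ.

Sanity check: (A − (0)·I) v_1 = (0, 0, 0)ᵀ = 0. ✓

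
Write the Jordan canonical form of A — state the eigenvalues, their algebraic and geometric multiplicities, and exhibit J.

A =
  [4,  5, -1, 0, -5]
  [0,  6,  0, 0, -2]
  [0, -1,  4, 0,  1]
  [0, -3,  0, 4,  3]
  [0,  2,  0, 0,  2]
J_3(4) ⊕ J_1(4) ⊕ J_1(4)

The characteristic polynomial is
  det(x·I − A) = x^5 - 20*x^4 + 160*x^3 - 640*x^2 + 1280*x - 1024 = (x - 4)^5

Eigenvalues and multiplicities (the geometric multiplicity of λ is n − rank(A − λI), which equals the number of Jordan blocks for λ):
  λ = 4: algebraic multiplicity = 5, geometric multiplicity = 3

Determining the block sizes for each eigenvalue:
  λ = 4: with am = 5 and gm = 3, the partition is not yet determined (e.g. several partitions of 5 into 3 parts exist). Let N = A − (4)·I. Computing rank(N^1) = 2, rank(N^2) = 1, rank(N^3) = 0; the number of blocks of size ≥ j is rank(N^{j−1}) − rank(N^j), giving [3, 1, 1]. So we have 1 block(s) of size 3, 2 block(s) of size 1 → block sizes [3, 1, 1]

Assembling the blocks gives a Jordan form
J =
  [4, 1, 0, 0, 0]
  [0, 4, 1, 0, 0]
  [0, 0, 4, 0, 0]
  [0, 0, 0, 4, 0]
  [0, 0, 0, 0, 4]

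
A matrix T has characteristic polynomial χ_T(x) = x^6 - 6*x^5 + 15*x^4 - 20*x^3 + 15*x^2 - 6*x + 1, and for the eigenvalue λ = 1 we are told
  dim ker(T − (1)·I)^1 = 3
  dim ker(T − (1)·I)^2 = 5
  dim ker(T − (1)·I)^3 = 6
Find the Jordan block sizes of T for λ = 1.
Block sizes for λ = 1: [3, 2, 1]

From the dimensions of kernels of powers, the number of Jordan blocks of size at least j is d_j − d_{j−1} where d_j = dim ker(N^j) (with d_0 = 0). Computing the differences gives [3, 2, 1].
The number of blocks of size exactly k is (#blocks of size ≥ k) − (#blocks of size ≥ k + 1), so the partition is: 1 block(s) of size 1, 1 block(s) of size 2, 1 block(s) of size 3.
In nonincreasing order the block sizes are [3, 2, 1].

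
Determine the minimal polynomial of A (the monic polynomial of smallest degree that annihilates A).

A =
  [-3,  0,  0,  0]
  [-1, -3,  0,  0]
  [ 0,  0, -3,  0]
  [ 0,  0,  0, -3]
x^2 + 6*x + 9

The characteristic polynomial is χ_A(x) = (x + 3)^4, so the eigenvalues are known. The minimal polynomial is
  m_A(x) = Π_λ (x − λ)^{k_λ}
where k_λ is the size of the *largest* Jordan block for λ (equivalently, the smallest k with (A − λI)^k v = 0 for every generalised eigenvector v of λ).

  λ = -3: largest Jordan block has size 2, contributing (x + 3)^2

So m_A(x) = (x + 3)^2 = x^2 + 6*x + 9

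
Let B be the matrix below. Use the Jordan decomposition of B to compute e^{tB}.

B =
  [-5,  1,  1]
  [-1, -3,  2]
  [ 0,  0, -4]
e^{tB} =
  [-t*exp(-4*t) + exp(-4*t), t*exp(-4*t), t^2*exp(-4*t)/2 + t*exp(-4*t)]
  [-t*exp(-4*t), t*exp(-4*t) + exp(-4*t), t^2*exp(-4*t)/2 + 2*t*exp(-4*t)]
  [0, 0, exp(-4*t)]

Strategy: write B = P · J · P⁻¹ where J is a Jordan canonical form, so e^{tB} = P · e^{tJ} · P⁻¹, and e^{tJ} can be computed block-by-block.

B has Jordan form
J =
  [-4,  1,  0]
  [ 0, -4,  1]
  [ 0,  0, -4]
(up to reordering of blocks).

Per-block formulas:
  For a 3×3 Jordan block J_3(-4): exp(t · J_3(-4)) = e^(-4t)·(I + t·N + (t^2/2)·N^2), where N is the 3×3 nilpotent shift.

After assembling e^{tJ} and conjugating by P, we get:

e^{tB} =
  [-t*exp(-4*t) + exp(-4*t), t*exp(-4*t), t^2*exp(-4*t)/2 + t*exp(-4*t)]
  [-t*exp(-4*t), t*exp(-4*t) + exp(-4*t), t^2*exp(-4*t)/2 + 2*t*exp(-4*t)]
  [0, 0, exp(-4*t)]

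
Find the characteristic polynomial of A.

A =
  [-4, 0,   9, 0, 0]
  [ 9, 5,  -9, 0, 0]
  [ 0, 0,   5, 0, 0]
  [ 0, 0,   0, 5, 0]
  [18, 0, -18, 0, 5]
x^5 - 16*x^4 + 70*x^3 + 100*x^2 - 1375*x + 2500

Expanding det(x·I − A) (e.g. by cofactor expansion or by noting that A is similar to its Jordan form J, which has the same characteristic polynomial as A) gives
  χ_A(x) = x^5 - 16*x^4 + 70*x^3 + 100*x^2 - 1375*x + 2500
which factors as (x - 5)^4*(x + 4). The eigenvalues (with algebraic multiplicities) are λ = -4 with multiplicity 1, λ = 5 with multiplicity 4.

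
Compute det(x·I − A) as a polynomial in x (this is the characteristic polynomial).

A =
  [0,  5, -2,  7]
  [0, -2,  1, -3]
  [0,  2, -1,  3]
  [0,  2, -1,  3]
x^4

Expanding det(x·I − A) (e.g. by cofactor expansion or by noting that A is similar to its Jordan form J, which has the same characteristic polynomial as A) gives
  χ_A(x) = x^4
which factors as x^4. The eigenvalues (with algebraic multiplicities) are λ = 0 with multiplicity 4.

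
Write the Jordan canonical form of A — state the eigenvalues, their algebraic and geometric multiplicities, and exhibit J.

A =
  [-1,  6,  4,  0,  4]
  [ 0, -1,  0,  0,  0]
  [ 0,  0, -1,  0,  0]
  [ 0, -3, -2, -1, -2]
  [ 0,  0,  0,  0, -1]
J_2(-1) ⊕ J_1(-1) ⊕ J_1(-1) ⊕ J_1(-1)

The characteristic polynomial is
  det(x·I − A) = x^5 + 5*x^4 + 10*x^3 + 10*x^2 + 5*x + 1 = (x + 1)^5

Eigenvalues and multiplicities (the geometric multiplicity of λ is n − rank(A − λI), which equals the number of Jordan blocks for λ):
  λ = -1: algebraic multiplicity = 5, geometric multiplicity = 4

Determining the block sizes for each eigenvalue:
  λ = -1: 4 blocks summing to 5 forces exactly one block of size 2 and the rest size 1 → block sizes [2, 1, 1, 1]

Assembling the blocks gives a Jordan form
J =
  [-1,  1,  0,  0,  0]
  [ 0, -1,  0,  0,  0]
  [ 0,  0, -1,  0,  0]
  [ 0,  0,  0, -1,  0]
  [ 0,  0,  0,  0, -1]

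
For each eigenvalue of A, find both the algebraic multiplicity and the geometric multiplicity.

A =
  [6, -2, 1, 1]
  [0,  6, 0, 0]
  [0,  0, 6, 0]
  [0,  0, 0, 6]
λ = 6: alg = 4, geom = 3

Step 1 — factor the characteristic polynomial to read off the algebraic multiplicities:
  χ_A(x) = (x - 6)^4

Step 2 — compute geometric multiplicities via the rank-nullity identity g(λ) = n − rank(A − λI):
  rank(A − (6)·I) = 1, so dim ker(A − (6)·I) = n − 1 = 3

Summary:
  λ = 6: algebraic multiplicity = 4, geometric multiplicity = 3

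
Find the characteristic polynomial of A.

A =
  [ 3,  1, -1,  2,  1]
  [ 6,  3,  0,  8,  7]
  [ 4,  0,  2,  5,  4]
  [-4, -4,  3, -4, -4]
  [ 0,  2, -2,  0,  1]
x^5 - 5*x^4 + 10*x^3 - 10*x^2 + 5*x - 1

Expanding det(x·I − A) (e.g. by cofactor expansion or by noting that A is similar to its Jordan form J, which has the same characteristic polynomial as A) gives
  χ_A(x) = x^5 - 5*x^4 + 10*x^3 - 10*x^2 + 5*x - 1
which factors as (x - 1)^5. The eigenvalues (with algebraic multiplicities) are λ = 1 with multiplicity 5.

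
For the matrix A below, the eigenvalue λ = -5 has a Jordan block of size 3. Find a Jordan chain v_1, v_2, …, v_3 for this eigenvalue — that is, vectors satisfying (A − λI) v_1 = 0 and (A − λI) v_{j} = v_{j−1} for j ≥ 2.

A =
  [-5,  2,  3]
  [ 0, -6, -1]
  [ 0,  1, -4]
A Jordan chain for λ = -5 of length 3:
v_1 = (1, 0, 0)ᵀ
v_2 = (2, -1, 1)ᵀ
v_3 = (0, 1, 0)ᵀ

Let N = A − (-5)·I. We want v_3 with N^3 v_3 = 0 but N^2 v_3 ≠ 0; then v_{j-1} := N · v_j for j = 3, …, 2.

Pick v_3 = (0, 1, 0)ᵀ.
Then v_2 = N · v_3 = (2, -1, 1)ᵀ.
Then v_1 = N · v_2 = (1, 0, 0)ᵀ.

Sanity check: (A − (-5)·I) v_1 = (0, 0, 0)ᵀ = 0. ✓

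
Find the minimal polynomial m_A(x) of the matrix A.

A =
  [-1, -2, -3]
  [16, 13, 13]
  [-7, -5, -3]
x^3 - 9*x^2 + 27*x - 27

The characteristic polynomial is χ_A(x) = (x - 3)^3, so the eigenvalues are known. The minimal polynomial is
  m_A(x) = Π_λ (x − λ)^{k_λ}
where k_λ is the size of the *largest* Jordan block for λ (equivalently, the smallest k with (A − λI)^k v = 0 for every generalised eigenvector v of λ).

  λ = 3: largest Jordan block has size 3, contributing (x − 3)^3

So m_A(x) = (x - 3)^3 = x^3 - 9*x^2 + 27*x - 27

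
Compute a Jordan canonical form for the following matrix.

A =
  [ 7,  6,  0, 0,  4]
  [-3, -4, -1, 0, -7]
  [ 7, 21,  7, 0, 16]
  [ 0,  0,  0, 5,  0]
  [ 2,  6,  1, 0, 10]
J_3(5) ⊕ J_1(5) ⊕ J_1(5)

The characteristic polynomial is
  det(x·I − A) = x^5 - 25*x^4 + 250*x^3 - 1250*x^2 + 3125*x - 3125 = (x - 5)^5

Eigenvalues and multiplicities (the geometric multiplicity of λ is n − rank(A − λI), which equals the number of Jordan blocks for λ):
  λ = 5: algebraic multiplicity = 5, geometric multiplicity = 3

Determining the block sizes for each eigenvalue:
  λ = 5: with am = 5 and gm = 3, the partition is not yet determined (e.g. several partitions of 5 into 3 parts exist). Let N = A − (5)·I. Computing rank(N^1) = 2, rank(N^2) = 1, rank(N^3) = 0; the number of blocks of size ≥ j is rank(N^{j−1}) − rank(N^j), giving [3, 1, 1]. So we have 1 block(s) of size 3, 2 block(s) of size 1 → block sizes [3, 1, 1]

Assembling the blocks gives a Jordan form
J =
  [5, 1, 0, 0, 0]
  [0, 5, 1, 0, 0]
  [0, 0, 5, 0, 0]
  [0, 0, 0, 5, 0]
  [0, 0, 0, 0, 5]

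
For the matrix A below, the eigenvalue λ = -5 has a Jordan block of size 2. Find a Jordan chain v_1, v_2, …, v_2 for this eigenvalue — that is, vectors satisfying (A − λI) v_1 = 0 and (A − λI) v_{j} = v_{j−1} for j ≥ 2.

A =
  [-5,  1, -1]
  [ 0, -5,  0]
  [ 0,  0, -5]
A Jordan chain for λ = -5 of length 2:
v_1 = (1, 0, 0)ᵀ
v_2 = (0, 1, 0)ᵀ

Let N = A − (-5)·I. We want v_2 with N^2 v_2 = 0 but N^1 v_2 ≠ 0; then v_{j-1} := N · v_j for j = 2, …, 2.

Pick v_2 = (0, 1, 0)ᵀ.
Then v_1 = N · v_2 = (1, 0, 0)ᵀ.

Sanity check: (A − (-5)·I) v_1 = (0, 0, 0)ᵀ = 0. ✓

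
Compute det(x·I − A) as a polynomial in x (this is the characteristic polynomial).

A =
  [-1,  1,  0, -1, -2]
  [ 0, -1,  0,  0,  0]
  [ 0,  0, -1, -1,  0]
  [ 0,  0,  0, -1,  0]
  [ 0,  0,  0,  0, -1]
x^5 + 5*x^4 + 10*x^3 + 10*x^2 + 5*x + 1

Expanding det(x·I − A) (e.g. by cofactor expansion or by noting that A is similar to its Jordan form J, which has the same characteristic polynomial as A) gives
  χ_A(x) = x^5 + 5*x^4 + 10*x^3 + 10*x^2 + 5*x + 1
which factors as (x + 1)^5. The eigenvalues (with algebraic multiplicities) are λ = -1 with multiplicity 5.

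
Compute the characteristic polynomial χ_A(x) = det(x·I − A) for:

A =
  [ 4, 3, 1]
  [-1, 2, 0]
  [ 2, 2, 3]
x^3 - 9*x^2 + 27*x - 27

Expanding det(x·I − A) (e.g. by cofactor expansion or by noting that A is similar to its Jordan form J, which has the same characteristic polynomial as A) gives
  χ_A(x) = x^3 - 9*x^2 + 27*x - 27
which factors as (x - 3)^3. The eigenvalues (with algebraic multiplicities) are λ = 3 with multiplicity 3.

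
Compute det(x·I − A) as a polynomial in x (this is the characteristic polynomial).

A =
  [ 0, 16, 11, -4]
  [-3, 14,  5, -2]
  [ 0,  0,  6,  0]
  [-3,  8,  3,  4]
x^4 - 24*x^3 + 216*x^2 - 864*x + 1296

Expanding det(x·I − A) (e.g. by cofactor expansion or by noting that A is similar to its Jordan form J, which has the same characteristic polynomial as A) gives
  χ_A(x) = x^4 - 24*x^3 + 216*x^2 - 864*x + 1296
which factors as (x - 6)^4. The eigenvalues (with algebraic multiplicities) are λ = 6 with multiplicity 4.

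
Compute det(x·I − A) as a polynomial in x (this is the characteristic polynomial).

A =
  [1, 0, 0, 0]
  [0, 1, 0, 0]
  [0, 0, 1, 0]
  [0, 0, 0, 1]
x^4 - 4*x^3 + 6*x^2 - 4*x + 1

Expanding det(x·I − A) (e.g. by cofactor expansion or by noting that A is similar to its Jordan form J, which has the same characteristic polynomial as A) gives
  χ_A(x) = x^4 - 4*x^3 + 6*x^2 - 4*x + 1
which factors as (x - 1)^4. The eigenvalues (with algebraic multiplicities) are λ = 1 with multiplicity 4.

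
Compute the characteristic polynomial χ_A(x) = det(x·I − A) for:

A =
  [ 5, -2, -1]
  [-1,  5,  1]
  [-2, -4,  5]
x^3 - 15*x^2 + 75*x - 125

Expanding det(x·I − A) (e.g. by cofactor expansion or by noting that A is similar to its Jordan form J, which has the same characteristic polynomial as A) gives
  χ_A(x) = x^3 - 15*x^2 + 75*x - 125
which factors as (x - 5)^3. The eigenvalues (with algebraic multiplicities) are λ = 5 with multiplicity 3.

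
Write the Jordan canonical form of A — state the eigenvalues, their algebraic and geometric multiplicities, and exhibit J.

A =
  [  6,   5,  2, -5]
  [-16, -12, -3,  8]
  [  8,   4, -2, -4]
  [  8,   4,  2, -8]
J_3(-4) ⊕ J_1(-4)

The characteristic polynomial is
  det(x·I − A) = x^4 + 16*x^3 + 96*x^2 + 256*x + 256 = (x + 4)^4

Eigenvalues and multiplicities (the geometric multiplicity of λ is n − rank(A − λI), which equals the number of Jordan blocks for λ):
  λ = -4: algebraic multiplicity = 4, geometric multiplicity = 2

Determining the block sizes for each eigenvalue:
  λ = -4: with am = 4 and gm = 2, the partition is not yet determined (e.g. several partitions of 4 into 2 parts exist). Let N = A − (-4)·I. Computing rank(N^1) = 2, rank(N^2) = 1, rank(N^3) = 0; the number of blocks of size ≥ j is rank(N^{j−1}) − rank(N^j), giving [2, 1, 1]. So we have 1 block(s) of size 3, 1 block(s) of size 1 → block sizes [3, 1]

Assembling the blocks gives a Jordan form
J =
  [-4,  1,  0,  0]
  [ 0, -4,  1,  0]
  [ 0,  0, -4,  0]
  [ 0,  0,  0, -4]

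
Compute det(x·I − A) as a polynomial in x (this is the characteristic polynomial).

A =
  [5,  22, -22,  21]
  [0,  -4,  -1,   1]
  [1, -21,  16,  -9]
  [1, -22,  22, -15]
x^4 - 2*x^3 - 59*x^2 + 60*x + 900

Expanding det(x·I − A) (e.g. by cofactor expansion or by noting that A is similar to its Jordan form J, which has the same characteristic polynomial as A) gives
  χ_A(x) = x^4 - 2*x^3 - 59*x^2 + 60*x + 900
which factors as (x - 6)^2*(x + 5)^2. The eigenvalues (with algebraic multiplicities) are λ = -5 with multiplicity 2, λ = 6 with multiplicity 2.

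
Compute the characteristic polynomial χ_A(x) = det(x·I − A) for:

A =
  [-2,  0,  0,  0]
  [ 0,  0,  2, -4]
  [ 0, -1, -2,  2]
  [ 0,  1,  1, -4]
x^4 + 8*x^3 + 24*x^2 + 32*x + 16

Expanding det(x·I − A) (e.g. by cofactor expansion or by noting that A is similar to its Jordan form J, which has the same characteristic polynomial as A) gives
  χ_A(x) = x^4 + 8*x^3 + 24*x^2 + 32*x + 16
which factors as (x + 2)^4. The eigenvalues (with algebraic multiplicities) are λ = -2 with multiplicity 4.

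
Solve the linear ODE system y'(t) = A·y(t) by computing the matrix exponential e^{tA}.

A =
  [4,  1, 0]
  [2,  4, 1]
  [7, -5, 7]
e^{tA} =
  [3*t^2*exp(5*t)/2 - t*exp(5*t) + exp(5*t), -t^2*exp(5*t) + t*exp(5*t), t^2*exp(5*t)/2]
  [3*t^2*exp(5*t)/2 + 2*t*exp(5*t), -t^2*exp(5*t) - t*exp(5*t) + exp(5*t), t^2*exp(5*t)/2 + t*exp(5*t)]
  [-3*t^2*exp(5*t)/2 + 7*t*exp(5*t), t^2*exp(5*t) - 5*t*exp(5*t), -t^2*exp(5*t)/2 + 2*t*exp(5*t) + exp(5*t)]

Strategy: write A = P · J · P⁻¹ where J is a Jordan canonical form, so e^{tA} = P · e^{tJ} · P⁻¹, and e^{tJ} can be computed block-by-block.

A has Jordan form
J =
  [5, 1, 0]
  [0, 5, 1]
  [0, 0, 5]
(up to reordering of blocks).

Per-block formulas:
  For a 3×3 Jordan block J_3(5): exp(t · J_3(5)) = e^(5t)·(I + t·N + (t^2/2)·N^2), where N is the 3×3 nilpotent shift.

After assembling e^{tJ} and conjugating by P, we get:

e^{tA} =
  [3*t^2*exp(5*t)/2 - t*exp(5*t) + exp(5*t), -t^2*exp(5*t) + t*exp(5*t), t^2*exp(5*t)/2]
  [3*t^2*exp(5*t)/2 + 2*t*exp(5*t), -t^2*exp(5*t) - t*exp(5*t) + exp(5*t), t^2*exp(5*t)/2 + t*exp(5*t)]
  [-3*t^2*exp(5*t)/2 + 7*t*exp(5*t), t^2*exp(5*t) - 5*t*exp(5*t), -t^2*exp(5*t)/2 + 2*t*exp(5*t) + exp(5*t)]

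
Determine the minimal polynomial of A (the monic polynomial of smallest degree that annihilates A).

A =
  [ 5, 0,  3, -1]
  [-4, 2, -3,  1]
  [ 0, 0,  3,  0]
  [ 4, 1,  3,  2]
x^3 - 9*x^2 + 27*x - 27

The characteristic polynomial is χ_A(x) = (x - 3)^4, so the eigenvalues are known. The minimal polynomial is
  m_A(x) = Π_λ (x − λ)^{k_λ}
where k_λ is the size of the *largest* Jordan block for λ (equivalently, the smallest k with (A − λI)^k v = 0 for every generalised eigenvector v of λ).

  λ = 3: largest Jordan block has size 3, contributing (x − 3)^3

So m_A(x) = (x - 3)^3 = x^3 - 9*x^2 + 27*x - 27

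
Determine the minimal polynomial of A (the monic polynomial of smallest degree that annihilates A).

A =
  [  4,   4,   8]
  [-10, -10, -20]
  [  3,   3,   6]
x^2

The characteristic polynomial is χ_A(x) = x^3, so the eigenvalues are known. The minimal polynomial is
  m_A(x) = Π_λ (x − λ)^{k_λ}
where k_λ is the size of the *largest* Jordan block for λ (equivalently, the smallest k with (A − λI)^k v = 0 for every generalised eigenvector v of λ).

  λ = 0: largest Jordan block has size 2, contributing (x − 0)^2

So m_A(x) = x^2 = x^2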